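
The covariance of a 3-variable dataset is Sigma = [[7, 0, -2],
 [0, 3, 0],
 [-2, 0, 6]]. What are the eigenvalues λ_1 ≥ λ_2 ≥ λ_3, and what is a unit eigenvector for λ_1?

Step 1 — characteristic polynomial p(λ) = det(λI - Sigma) = λ³ - tr·λ² + c_1·λ - det, where tr = trace, c_1 = sum of the principal 2×2 minors, det = det(Sigma):
  tr = 7 + 3 + 6 = 16,
  c_1 = (7·3 - (0)²) + (7·6 - (-2)²) + (3·6 - (0)²) = 21 + 38 + 18 = 77,
  det = 7·(3·6 - (0)²) - (0)·((0)·6 - (0)·(-2)) + (-2)·((0)·(0) - 3·(-2)) = 7·(18) - (0)·(0) + (-2)·(6) = 114.
  So p(λ) = λ³ - 16λ² + 77λ - 114.
Step 2 — look for an integer root (rational root theorem: any rational root is an integer divisor of 114). Testing λ = 3:
  p(3) = 27 - 144 + 231 - 114 = 0  ✓
  Dividing out (λ - 3): p(λ) = (λ - 3)(λ² - 13λ + 38).
Step 3 — remaining eigenvalues from the quadratic λ² - 13λ + 38 = 0:
  Δ = 13² - 4·38 = 169 - 152 = 17,  λ = (13 ± √17)/2 = (13 ± 4.1231)/2 ≈ 8.5616 or 4.4384.
  Sorted: λ_1 = 8.5616,  λ_2 = 4.4384,  λ_3 = 3  (check: sum = 16 = tr ✓).

Step 4 — unit eigenvector for λ_1 ≈ 8.5616: v spans the null space of (Sigma - λ_1 I), whose rows are
  r_1 = (-1.5616, 0, -2),  r_2 = (0, -5.5616, 0),  r_3 = (-2, 0, -2.5616).
  v is orthogonal to every row, so take v ∝ r_1 × r_2 = ((0)·(0) - (-2)·(-5.5616), (-2)·(0) - (-1.5616)·(0), (-1.5616)·(-5.5616) - (0)·(0)) ≈ (-11.1231, 0, 8.6847).
  Rescale (multiply by -1 so the first nonzero entry is positive): u = (11.1231, 0, -8.6847).
  ||u|| = √((11.1231)² + (0)² + (-8.6847)²) = √(199.1468) ≈ 14.1119,  v_1 = u/||u|| ≈ (0.7882, 0, -0.6154) (||v_1|| = 1).

λ_1 = 8.5616,  λ_2 = 4.4384,  λ_3 = 3;  v_1 ≈ (0.7882, 0, -0.6154)


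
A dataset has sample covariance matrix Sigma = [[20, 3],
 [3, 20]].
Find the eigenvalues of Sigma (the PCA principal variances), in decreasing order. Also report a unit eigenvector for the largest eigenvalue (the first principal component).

Step 1 — characteristic polynomial of 2×2 Sigma:
  det(Sigma - λI) = λ² - trace · λ + det = 0.
  trace = 20 + 20 = 40, det = 20·20 - (3)² = 391.
Step 2 — discriminant:
  Δ = trace² - 4·det = 1600 - 1564 = 36.
Step 3 — eigenvalues:
  λ = (trace ± √Δ)/2 = (40 ± 6)/2,
  λ_1 = 23,  λ_2 = 17.

Step 4 — unit eigenvector for λ_1: solve (Sigma - λ_1 I)v = 0. First row:
  (20 - 23)·v_x + (3)·v_y = 0, i.e. (-3)·v_x + (3)·v_y = 0,
  so v ∝ (b, λ_1 - a) = (3, 3) = u.
  ||u|| = √((3)² + (3)²) = √(18) ≈ 4.2426,
  v_1 = u/||u|| ≈ (0.7071, 0.7071) (||v_1|| = 1).

λ_1 = 23,  λ_2 = 17;  v_1 ≈ (0.7071, 0.7071)


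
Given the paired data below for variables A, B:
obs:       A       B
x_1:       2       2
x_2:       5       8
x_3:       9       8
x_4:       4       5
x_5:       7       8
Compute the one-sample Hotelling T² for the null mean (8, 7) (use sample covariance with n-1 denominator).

Step 1 — sample mean vector:
  mean(A) = (2 + 5 + 9 + 4 + 7) / 5 = 27/5 = 5.4
  mean(B) = (2 + 8 + 8 + 5 + 8) / 5 = 31/5 = 6.2
  x̄ = (5.4, 6.2),  deviation x̄ - mu_0 = (5.4, 6.2) - (8, 7) = (-2.6, -0.8).

Step 2 — sample covariance matrix, S[i,j] = (1/(n-1)) · Σ_k (x_{k,i} - mean_i) · (x_{k,j} - mean_j), divisor n-1 = 4:
  S[A,A] = ((-3.4)·(-3.4) + (-0.4)·(-0.4) + (3.6)·(3.6) + (-1.4)·(-1.4) + (1.6)·(1.6)) / 4 = 29.2/4 = 7.3
  S[A,B] = ((-3.4)·(-4.2) + (-0.4)·(1.8) + (3.6)·(1.8) + (-1.4)·(-1.2) + (1.6)·(1.8)) / 4 = 24.6/4 = 6.15
  S[B,B] = ((-4.2)·(-4.2) + (1.8)·(1.8) + (1.8)·(1.8) + (-1.2)·(-1.2) + (1.8)·(1.8)) / 4 = 28.8/4 = 7.2
  S = [[7.3, 6.15],
 [6.15, 7.2]].

Step 3 — invert S. det(S) = 7.3·7.2 - (6.15)² = 14.7375.
  S^{-1} = (1/det) · [[d, -b], [-b, a]] = [[0.4885, -0.4173],
 [-0.4173, 0.4953]].

Step 4 — quadratic form (x̄ - mu_0)^T · S^{-1} · (x̄ - mu_0):
  S^{-1} · (x̄ - mu_0) = (-0.9364, 0.6887),
  (x̄ - mu_0)^T · [...] = (-2.6)·(-0.9364) + (-0.8)·(0.6887) = 1.8836.

Step 5 — scale by n: T² = 5 · 1.8836 = 9.4182.

T² ≈ 9.4182


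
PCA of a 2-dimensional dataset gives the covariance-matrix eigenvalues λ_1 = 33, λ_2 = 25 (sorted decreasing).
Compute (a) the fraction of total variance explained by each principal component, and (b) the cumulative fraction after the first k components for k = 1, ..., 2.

Step 1 — total variance = trace(Sigma) = Σ λ_i = 33 + 25 = 58.

Step 2 — fraction explained by component i = λ_i / Σ λ:
  PC1: 33/58 = 0.569
  PC2: 25/58 = 0.431

Step 3 — cumulative fraction after k components = (λ_1 + ... + λ_k) / Σ λ:
  k = 1: 33/58 = 0.569
  k = 2: (33 + 25)/58 = 58/58 = 1

Summary (fraction, with percent):

explained: PC1 0.569 (56.9%), PC2 0.431 (43.1%);  cumulative: 0.569, 1


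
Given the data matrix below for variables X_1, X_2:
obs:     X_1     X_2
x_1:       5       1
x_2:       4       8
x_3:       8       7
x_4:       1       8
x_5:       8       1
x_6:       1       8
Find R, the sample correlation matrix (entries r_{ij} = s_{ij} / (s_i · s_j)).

Step 1 — column means:
  mean(X_1) = (5 + 4 + 8 + 1 + 8 + 1) / 6 = 27/6 = 4.5
  mean(X_2) = (1 + 8 + 7 + 8 + 1 + 8) / 6 = 33/6 = 5.5

Step 2 — sample variances and covariances s[i,j] = (1/(n-1)) · Σ_k (x_{k,i} - mean_i) · (x_{k,j} - mean_j), with n-1 = 5:
  s[X_1,X_1] = ((0.5)·(0.5) + (-0.5)·(-0.5) + (3.5)·(3.5) + (-3.5)·(-3.5) + (3.5)·(3.5) + (-3.5)·(-3.5)) / 5 = 49.5/5 = 9.9
  s[X_1,X_2] = ((0.5)·(-4.5) + (-0.5)·(2.5) + (3.5)·(1.5) + (-3.5)·(2.5) + (3.5)·(-4.5) + (-3.5)·(2.5)) / 5 = -31.5/5 = -6.3
  s[X_2,X_2] = ((-4.5)·(-4.5) + (2.5)·(2.5) + (1.5)·(1.5) + (2.5)·(2.5) + (-4.5)·(-4.5) + (2.5)·(2.5)) / 5 = 61.5/5 = 12.3
  Sample standard deviations s_i = √(s[i,i]):
  s(X_1) = √(9.9) = 3.1464
  s(X_2) = √(12.3) = 3.5071

Step 3 — r_{ij} = s_{ij} / (s_i · s_j):
  r[X_1,X_1] = 1 (diagonal).
  r[X_1,X_2] = -6.3 / (3.1464 · 3.5071) = -6.3 / 11.0349 = -0.5709
  r[X_2,X_2] = 1 (diagonal).

R is symmetric with unit diagonal. Assembling:

R = [[1, -0.5709],
 [-0.5709, 1]]


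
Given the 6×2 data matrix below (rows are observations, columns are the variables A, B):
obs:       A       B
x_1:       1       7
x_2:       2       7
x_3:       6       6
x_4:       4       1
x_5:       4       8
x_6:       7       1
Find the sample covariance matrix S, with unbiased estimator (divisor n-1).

Step 1 — column means:
  mean(A) = (1 + 2 + 6 + 4 + 4 + 7) / 6 = 24/6 = 4
  mean(B) = (7 + 7 + 6 + 1 + 8 + 1) / 6 = 30/6 = 5

Step 2 — sample covariance S[i,j] = (1/(n-1)) · Σ_k (x_{k,i} - mean_i) · (x_{k,j} - mean_j), with n-1 = 5.
  S[A,A] = ((-3)·(-3) + (-2)·(-2) + (2)·(2) + (0)·(0) + (0)·(0) + (3)·(3)) / 5 = 26/5 = 5.2
  S[A,B] = ((-3)·(2) + (-2)·(2) + (2)·(1) + (0)·(-4) + (0)·(3) + (3)·(-4)) / 5 = -20/5 = -4
  S[B,B] = ((2)·(2) + (2)·(2) + (1)·(1) + (-4)·(-4) + (3)·(3) + (-4)·(-4)) / 5 = 50/5 = 10

S is symmetric (S[j,i] = S[i,j]). Assembling:

S = [[5.2, -4],
 [-4, 10]]


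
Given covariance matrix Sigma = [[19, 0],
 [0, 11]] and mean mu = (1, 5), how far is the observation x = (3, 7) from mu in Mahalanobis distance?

Step 1 — centre the observation: (x - mu) = (2, 2).

Step 2 — invert Sigma. det(Sigma) = 19·11 - (0)² = 209.
  Sigma^{-1} = (1/det) · [[d, -b], [-b, a]] = [[0.0526, 0],
 [0, 0.0909]].

Step 3 — form the quadratic (x - mu)^T · Sigma^{-1} · (x - mu):
  Sigma^{-1} · (x - mu) = (0.1053, 0.1818).
  (x - mu)^T · [Sigma^{-1} · (x - mu)] = (2)·(0.1053) + (2)·(0.1818) = 0.5742.

Step 4 — take square root: d = √(0.5742) ≈ 0.7577.

d(x, mu) = √(0.5742) ≈ 0.7577


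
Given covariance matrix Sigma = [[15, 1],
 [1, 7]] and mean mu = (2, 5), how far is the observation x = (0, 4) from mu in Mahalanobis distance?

Step 1 — centre the observation: (x - mu) = (-2, -1).

Step 2 — invert Sigma. det(Sigma) = 15·7 - (1)² = 104.
  Sigma^{-1} = (1/det) · [[d, -b], [-b, a]] = [[0.0673, -0.0096],
 [-0.0096, 0.1442]].

Step 3 — form the quadratic (x - mu)^T · Sigma^{-1} · (x - mu):
  Sigma^{-1} · (x - mu) = (-0.125, -0.125).
  (x - mu)^T · [Sigma^{-1} · (x - mu)] = (-2)·(-0.125) + (-1)·(-0.125) = 0.375.

Step 4 — take square root: d = √(0.375) ≈ 0.6124.

d(x, mu) = √(0.375) ≈ 0.6124


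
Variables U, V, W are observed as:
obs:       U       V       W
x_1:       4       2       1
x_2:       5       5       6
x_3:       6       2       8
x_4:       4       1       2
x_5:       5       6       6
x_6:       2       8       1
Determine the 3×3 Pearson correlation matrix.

Step 1 — column means:
  mean(U) = (4 + 5 + 6 + 4 + 5 + 2) / 6 = 26/6 = 4.3333
  mean(V) = (2 + 5 + 2 + 1 + 6 + 8) / 6 = 24/6 = 4
  mean(W) = (1 + 6 + 8 + 2 + 6 + 1) / 6 = 24/6 = 4

Step 2 — sample variances and covariances s[i,j] = (1/(n-1)) · Σ_k (x_{k,i} - mean_i) · (x_{k,j} - mean_j), with n-1 = 5:
  s[U,U] = ((-0.3333)·(-0.3333) + (0.6667)·(0.6667) + (1.6667)·(1.6667) + (-0.3333)·(-0.3333) + (0.6667)·(0.6667) + (-2.3333)·(-2.3333)) / 5 = 9.3333/5 = 1.8667
  s[U,V] = ((-0.3333)·(-2) + (0.6667)·(1) + (1.6667)·(-2) + (-0.3333)·(-3) + (0.6667)·(2) + (-2.3333)·(4)) / 5 = -9/5 = -1.8
  s[U,W] = ((-0.3333)·(-3) + (0.6667)·(2) + (1.6667)·(4) + (-0.3333)·(-2) + (0.6667)·(2) + (-2.3333)·(-3)) / 5 = 18/5 = 3.6
  s[V,V] = ((-2)·(-2) + (1)·(1) + (-2)·(-2) + (-3)·(-3) + (2)·(2) + (4)·(4)) / 5 = 38/5 = 7.6
  s[V,W] = ((-2)·(-3) + (1)·(2) + (-2)·(4) + (-3)·(-2) + (2)·(2) + (4)·(-3)) / 5 = -2/5 = -0.4
  s[W,W] = ((-3)·(-3) + (2)·(2) + (4)·(4) + (-2)·(-2) + (2)·(2) + (-3)·(-3)) / 5 = 46/5 = 9.2
  Sample standard deviations s_i = √(s[i,i]):
  s(U) = √(1.8667) = 1.3663
  s(V) = √(7.6) = 2.7568
  s(W) = √(9.2) = 3.0332

Step 3 — r_{ij} = s_{ij} / (s_i · s_j):
  r[U,U] = 1 (diagonal).
  r[U,V] = -1.8 / (1.3663 · 2.7568) = -1.8 / 3.7665 = -0.4779
  r[U,W] = 3.6 / (1.3663 · 3.0332) = 3.6 / 4.1441 = 0.8687
  r[V,V] = 1 (diagonal).
  r[V,W] = -0.4 / (2.7568 · 3.0332) = -0.4 / 8.3618 = -0.0478
  r[W,W] = 1 (diagonal).

R is symmetric with unit diagonal. Assembling:

R = [[1, -0.4779, 0.8687],
 [-0.4779, 1, -0.0478],
 [0.8687, -0.0478, 1]]


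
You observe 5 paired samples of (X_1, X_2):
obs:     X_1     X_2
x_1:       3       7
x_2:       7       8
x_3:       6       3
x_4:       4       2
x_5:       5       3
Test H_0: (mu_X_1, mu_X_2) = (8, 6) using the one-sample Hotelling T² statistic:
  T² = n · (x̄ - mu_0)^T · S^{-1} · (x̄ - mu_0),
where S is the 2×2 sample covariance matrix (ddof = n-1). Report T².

Step 1 — sample mean vector:
  mean(X_1) = (3 + 7 + 6 + 4 + 5) / 5 = 25/5 = 5
  mean(X_2) = (7 + 8 + 3 + 2 + 3) / 5 = 23/5 = 4.6
  x̄ = (5, 4.6),  deviation x̄ - mu_0 = (5, 4.6) - (8, 6) = (-3, -1.4).

Step 2 — sample covariance matrix, S[i,j] = (1/(n-1)) · Σ_k (x_{k,i} - mean_i) · (x_{k,j} - mean_j), divisor n-1 = 4:
  S[X_1,X_1] = ((-2)·(-2) + (2)·(2) + (1)·(1) + (-1)·(-1) + (0)·(0)) / 4 = 10/4 = 2.5
  S[X_1,X_2] = ((-2)·(2.4) + (2)·(3.4) + (1)·(-1.6) + (-1)·(-2.6) + (0)·(-1.6)) / 4 = 3/4 = 0.75
  S[X_2,X_2] = ((2.4)·(2.4) + (3.4)·(3.4) + (-1.6)·(-1.6) + (-2.6)·(-2.6) + (-1.6)·(-1.6)) / 4 = 29.2/4 = 7.3
  S = [[2.5, 0.75],
 [0.75, 7.3]].

Step 3 — invert S. det(S) = 2.5·7.3 - (0.75)² = 17.6875.
  S^{-1} = (1/det) · [[d, -b], [-b, a]] = [[0.4127, -0.0424],
 [-0.0424, 0.1413]].

Step 4 — quadratic form (x̄ - mu_0)^T · S^{-1} · (x̄ - mu_0):
  S^{-1} · (x̄ - mu_0) = (-1.1788, -0.0707),
  (x̄ - mu_0)^T · [...] = (-3)·(-1.1788) + (-1.4)·(-0.0707) = 3.6353.

Step 5 — scale by n: T² = 5 · 3.6353 = 18.1767.

T² ≈ 18.1767


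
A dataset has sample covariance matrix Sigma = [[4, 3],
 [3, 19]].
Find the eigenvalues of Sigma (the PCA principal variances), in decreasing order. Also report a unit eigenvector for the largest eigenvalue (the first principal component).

Step 1 — characteristic polynomial of 2×2 Sigma:
  det(Sigma - λI) = λ² - trace · λ + det = 0.
  trace = 4 + 19 = 23, det = 4·19 - (3)² = 67.
Step 2 — discriminant:
  Δ = trace² - 4·det = 529 - 268 = 261.
Step 3 — eigenvalues:
  λ = (trace ± √Δ)/2 = (23 ± 16.1555)/2,
  λ_1 = 19.5777,  λ_2 = 3.4223.

Step 4 — unit eigenvector for λ_1: solve (Sigma - λ_1 I)v = 0. First row:
  (4 - 19.5777)·v_x + (3)·v_y = 0, i.e. (-15.5777)·v_x + (3)·v_y = 0,
  so v ∝ (b, λ_1 - a) = (3, 15.5777) = u.
  ||u|| = √((3)² + (15.5777)²) = √(251.6662) ≈ 15.864,
  v_1 = u/||u|| ≈ (0.1891, 0.982) (||v_1|| = 1).

λ_1 = 19.5777,  λ_2 = 3.4223;  v_1 ≈ (0.1891, 0.982)


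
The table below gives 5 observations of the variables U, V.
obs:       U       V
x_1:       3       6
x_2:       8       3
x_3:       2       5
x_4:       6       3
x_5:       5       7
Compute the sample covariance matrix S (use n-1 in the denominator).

Step 1 — column means:
  mean(U) = (3 + 8 + 2 + 6 + 5) / 5 = 24/5 = 4.8
  mean(V) = (6 + 3 + 5 + 3 + 7) / 5 = 24/5 = 4.8

Step 2 — sample covariance S[i,j] = (1/(n-1)) · Σ_k (x_{k,i} - mean_i) · (x_{k,j} - mean_j), with n-1 = 4.
  S[U,U] = ((-1.8)·(-1.8) + (3.2)·(3.2) + (-2.8)·(-2.8) + (1.2)·(1.2) + (0.2)·(0.2)) / 4 = 22.8/4 = 5.7
  S[U,V] = ((-1.8)·(1.2) + (3.2)·(-1.8) + (-2.8)·(0.2) + (1.2)·(-1.8) + (0.2)·(2.2)) / 4 = -10.2/4 = -2.55
  S[V,V] = ((1.2)·(1.2) + (-1.8)·(-1.8) + (0.2)·(0.2) + (-1.8)·(-1.8) + (2.2)·(2.2)) / 4 = 12.8/4 = 3.2

S is symmetric (S[j,i] = S[i,j]). Assembling:

S = [[5.7, -2.55],
 [-2.55, 3.2]]


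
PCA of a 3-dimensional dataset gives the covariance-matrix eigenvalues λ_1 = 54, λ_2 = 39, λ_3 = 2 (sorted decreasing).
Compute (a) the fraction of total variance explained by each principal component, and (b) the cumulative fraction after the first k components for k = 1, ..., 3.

Step 1 — total variance = trace(Sigma) = Σ λ_i = 54 + 39 + 2 = 95.

Step 2 — fraction explained by component i = λ_i / Σ λ:
  PC1: 54/95 = 0.5684
  PC2: 39/95 = 0.4105
  PC3: 2/95 = 0.0211

Step 3 — cumulative fraction after k components = (λ_1 + ... + λ_k) / Σ λ:
  k = 1: 54/95 = 0.5684
  k = 2: (54 + 39)/95 = 93/95 = 0.9789
  k = 3: (54 + 39 + 2)/95 = 95/95 = 1

Summary (fraction, with percent):

explained: PC1 0.5684 (56.84%), PC2 0.4105 (41.05%), PC3 0.0211 (2.11%);  cumulative: 0.5684, 0.9789, 1


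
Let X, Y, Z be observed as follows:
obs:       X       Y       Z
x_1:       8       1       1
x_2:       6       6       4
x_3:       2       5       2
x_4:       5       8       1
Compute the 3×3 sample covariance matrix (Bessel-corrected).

Step 1 — column means:
  mean(X) = (8 + 6 + 2 + 5) / 4 = 21/4 = 5.25
  mean(Y) = (1 + 6 + 5 + 8) / 4 = 20/4 = 5
  mean(Z) = (1 + 4 + 2 + 1) / 4 = 8/4 = 2

Step 2 — sample covariance S[i,j] = (1/(n-1)) · Σ_k (x_{k,i} - mean_i) · (x_{k,j} - mean_j), with n-1 = 3.
  S[X,X] = ((2.75)·(2.75) + (0.75)·(0.75) + (-3.25)·(-3.25) + (-0.25)·(-0.25)) / 3 = 18.75/3 = 6.25
  S[X,Y] = ((2.75)·(-4) + (0.75)·(1) + (-3.25)·(0) + (-0.25)·(3)) / 3 = -11/3 = -3.6667
  S[X,Z] = ((2.75)·(-1) + (0.75)·(2) + (-3.25)·(0) + (-0.25)·(-1)) / 3 = -1/3 = -0.3333
  S[Y,Y] = ((-4)·(-4) + (1)·(1) + (0)·(0) + (3)·(3)) / 3 = 26/3 = 8.6667
  S[Y,Z] = ((-4)·(-1) + (1)·(2) + (0)·(0) + (3)·(-1)) / 3 = 3/3 = 1
  S[Z,Z] = ((-1)·(-1) + (2)·(2) + (0)·(0) + (-1)·(-1)) / 3 = 6/3 = 2

S is symmetric (S[j,i] = S[i,j]). Assembling:

S = [[6.25, -3.6667, -0.3333],
 [-3.6667, 8.6667, 1],
 [-0.3333, 1, 2]]


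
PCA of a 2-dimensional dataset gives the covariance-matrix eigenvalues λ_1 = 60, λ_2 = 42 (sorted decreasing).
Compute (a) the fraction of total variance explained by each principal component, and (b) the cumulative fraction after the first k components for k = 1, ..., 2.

Step 1 — total variance = trace(Sigma) = Σ λ_i = 60 + 42 = 102.

Step 2 — fraction explained by component i = λ_i / Σ λ:
  PC1: 60/102 = 0.5882
  PC2: 42/102 = 0.4118

Step 3 — cumulative fraction after k components = (λ_1 + ... + λ_k) / Σ λ:
  k = 1: 60/102 = 0.5882
  k = 2: (60 + 42)/102 = 102/102 = 1

Summary (fraction, with percent):

explained: PC1 0.5882 (58.82%), PC2 0.4118 (41.18%);  cumulative: 0.5882, 1


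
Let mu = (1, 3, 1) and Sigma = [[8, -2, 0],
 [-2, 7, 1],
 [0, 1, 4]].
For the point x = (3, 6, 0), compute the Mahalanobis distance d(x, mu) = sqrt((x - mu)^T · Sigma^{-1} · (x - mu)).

Step 1 — centre the observation: (x - mu) = (2, 3, -1).

Step 2 — invert Sigma (cofactor / det for 3×3, or solve directly):
  Sigma^{-1} = [[0.135, 0.04, -0.01],
 [0.04, 0.16, -0.04],
 [-0.01, -0.04, 0.26]].

Step 3 — form the quadratic (x - mu)^T · Sigma^{-1} · (x - mu):
  Sigma^{-1} · (x - mu) = (0.4, 0.6, -0.4).
  (x - mu)^T · [Sigma^{-1} · (x - mu)] = (2)·(0.4) + (3)·(0.6) + (-1)·(-0.4) = 3.

Step 4 — take square root: d = √(3) ≈ 1.7321.

d(x, mu) = √(3) ≈ 1.7321


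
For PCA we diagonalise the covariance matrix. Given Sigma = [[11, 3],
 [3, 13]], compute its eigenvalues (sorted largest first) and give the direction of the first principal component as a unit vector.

Step 1 — characteristic polynomial of 2×2 Sigma:
  det(Sigma - λI) = λ² - trace · λ + det = 0.
  trace = 11 + 13 = 24, det = 11·13 - (3)² = 134.
Step 2 — discriminant:
  Δ = trace² - 4·det = 576 - 536 = 40.
Step 3 — eigenvalues:
  λ = (trace ± √Δ)/2 = (24 ± 6.3246)/2,
  λ_1 = 15.1623,  λ_2 = 8.8377.

Step 4 — unit eigenvector for λ_1: solve (Sigma - λ_1 I)v = 0. First row:
  (11 - 15.1623)·v_x + (3)·v_y = 0, i.e. (-4.1623)·v_x + (3)·v_y = 0,
  so v ∝ (b, λ_1 - a) = (3, 4.1623) = u.
  ||u|| = √((3)² + (4.1623)²) = √(26.3246) ≈ 5.1307,
  v_1 = u/||u|| ≈ (0.5847, 0.8112) (||v_1|| = 1).

λ_1 = 15.1623,  λ_2 = 8.8377;  v_1 ≈ (0.5847, 0.8112)


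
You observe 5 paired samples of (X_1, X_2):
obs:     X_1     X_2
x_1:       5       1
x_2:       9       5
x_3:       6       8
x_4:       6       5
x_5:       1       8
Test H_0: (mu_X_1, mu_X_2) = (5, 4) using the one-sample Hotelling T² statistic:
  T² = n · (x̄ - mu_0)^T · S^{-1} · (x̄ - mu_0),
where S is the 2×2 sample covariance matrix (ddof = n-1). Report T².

Step 1 — sample mean vector:
  mean(X_1) = (5 + 9 + 6 + 6 + 1) / 5 = 27/5 = 5.4
  mean(X_2) = (1 + 5 + 8 + 5 + 8) / 5 = 27/5 = 5.4
  x̄ = (5.4, 5.4),  deviation x̄ - mu_0 = (5.4, 5.4) - (5, 4) = (0.4, 1.4).

Step 2 — sample covariance matrix, S[i,j] = (1/(n-1)) · Σ_k (x_{k,i} - mean_i) · (x_{k,j} - mean_j), divisor n-1 = 4:
  S[X_1,X_1] = ((-0.4)·(-0.4) + (3.6)·(3.6) + (0.6)·(0.6) + (0.6)·(0.6) + (-4.4)·(-4.4)) / 4 = 33.2/4 = 8.3
  S[X_1,X_2] = ((-0.4)·(-4.4) + (3.6)·(-0.4) + (0.6)·(2.6) + (0.6)·(-0.4) + (-4.4)·(2.6)) / 4 = -9.8/4 = -2.45
  S[X_2,X_2] = ((-4.4)·(-4.4) + (-0.4)·(-0.4) + (2.6)·(2.6) + (-0.4)·(-0.4) + (2.6)·(2.6)) / 4 = 33.2/4 = 8.3
  S = [[8.3, -2.45],
 [-2.45, 8.3]].

Step 3 — invert S. det(S) = 8.3·8.3 - (-2.45)² = 62.8875.
  S^{-1} = (1/det) · [[d, -b], [-b, a]] = [[0.132, 0.039],
 [0.039, 0.132]].

Step 4 — quadratic form (x̄ - mu_0)^T · S^{-1} · (x̄ - mu_0):
  S^{-1} · (x̄ - mu_0) = (0.1073, 0.2004),
  (x̄ - mu_0)^T · [...] = (0.4)·(0.1073) + (1.4)·(0.2004) = 0.3234.

Step 5 — scale by n: T² = 5 · 0.3234 = 1.6172.

T² ≈ 1.6172


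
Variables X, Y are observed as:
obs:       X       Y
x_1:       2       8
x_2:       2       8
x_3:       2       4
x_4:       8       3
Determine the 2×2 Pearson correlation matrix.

Step 1 — column means:
  mean(X) = (2 + 2 + 2 + 8) / 4 = 14/4 = 3.5
  mean(Y) = (8 + 8 + 4 + 3) / 4 = 23/4 = 5.75

Step 2 — sample variances and covariances s[i,j] = (1/(n-1)) · Σ_k (x_{k,i} - mean_i) · (x_{k,j} - mean_j), with n-1 = 3:
  s[X,X] = ((-1.5)·(-1.5) + (-1.5)·(-1.5) + (-1.5)·(-1.5) + (4.5)·(4.5)) / 3 = 27/3 = 9
  s[X,Y] = ((-1.5)·(2.25) + (-1.5)·(2.25) + (-1.5)·(-1.75) + (4.5)·(-2.75)) / 3 = -16.5/3 = -5.5
  s[Y,Y] = ((2.25)·(2.25) + (2.25)·(2.25) + (-1.75)·(-1.75) + (-2.75)·(-2.75)) / 3 = 20.75/3 = 6.9167
  Sample standard deviations s_i = √(s[i,i]):
  s(X) = √(9) = 3
  s(Y) = √(6.9167) = 2.63

Step 3 — r_{ij} = s_{ij} / (s_i · s_j):
  r[X,X] = 1 (diagonal).
  r[X,Y] = -5.5 / (3 · 2.63) = -5.5 / 7.8899 = -0.6971
  r[Y,Y] = 1 (diagonal).

R is symmetric with unit diagonal. Assembling:

R = [[1, -0.6971],
 [-0.6971, 1]]


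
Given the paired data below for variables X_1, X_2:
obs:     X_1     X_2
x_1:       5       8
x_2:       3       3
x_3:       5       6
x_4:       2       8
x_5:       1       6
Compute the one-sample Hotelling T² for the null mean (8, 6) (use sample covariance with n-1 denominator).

Step 1 — sample mean vector:
  mean(X_1) = (5 + 3 + 5 + 2 + 1) / 5 = 16/5 = 3.2
  mean(X_2) = (8 + 3 + 6 + 8 + 6) / 5 = 31/5 = 6.2
  x̄ = (3.2, 6.2),  deviation x̄ - mu_0 = (3.2, 6.2) - (8, 6) = (-4.8, 0.2).

Step 2 — sample covariance matrix, S[i,j] = (1/(n-1)) · Σ_k (x_{k,i} - mean_i) · (x_{k,j} - mean_j), divisor n-1 = 4:
  S[X_1,X_1] = ((1.8)·(1.8) + (-0.2)·(-0.2) + (1.8)·(1.8) + (-1.2)·(-1.2) + (-2.2)·(-2.2)) / 4 = 12.8/4 = 3.2
  S[X_1,X_2] = ((1.8)·(1.8) + (-0.2)·(-3.2) + (1.8)·(-0.2) + (-1.2)·(1.8) + (-2.2)·(-0.2)) / 4 = 1.8/4 = 0.45
  S[X_2,X_2] = ((1.8)·(1.8) + (-3.2)·(-3.2) + (-0.2)·(-0.2) + (1.8)·(1.8) + (-0.2)·(-0.2)) / 4 = 16.8/4 = 4.2
  S = [[3.2, 0.45],
 [0.45, 4.2]].

Step 3 — invert S. det(S) = 3.2·4.2 - (0.45)² = 13.2375.
  S^{-1} = (1/det) · [[d, -b], [-b, a]] = [[0.3173, -0.034],
 [-0.034, 0.2417]].

Step 4 — quadratic form (x̄ - mu_0)^T · S^{-1} · (x̄ - mu_0):
  S^{-1} · (x̄ - mu_0) = (-1.5297, 0.2115),
  (x̄ - mu_0)^T · [...] = (-4.8)·(-1.5297) + (0.2)·(0.2115) = 7.3851.

Step 5 — scale by n: T² = 5 · 7.3851 = 36.9254.

T² ≈ 36.9254


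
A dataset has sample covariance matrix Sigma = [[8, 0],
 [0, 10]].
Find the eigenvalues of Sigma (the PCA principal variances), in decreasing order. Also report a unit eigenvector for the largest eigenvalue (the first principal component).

Step 1 — characteristic polynomial of 2×2 Sigma:
  det(Sigma - λI) = λ² - trace · λ + det = 0.
  trace = 8 + 10 = 18, det = 8·10 - (0)² = 80.
Step 2 — discriminant:
  Δ = trace² - 4·det = 324 - 320 = 4.
Step 3 — eigenvalues:
  λ = (trace ± √Δ)/2 = (18 ± 2)/2,
  λ_1 = 10,  λ_2 = 8.

Step 4 — unit eigenvector for λ_1: Sigma is diagonal, so its eigenvectors are the coordinate axes. λ_1 = 10 is the diagonal entry on the second coordinate axis, hence
  v_1 = (0, 1) (||v_1|| = 1).

λ_1 = 10,  λ_2 = 8;  v_1 ≈ (0, 1)


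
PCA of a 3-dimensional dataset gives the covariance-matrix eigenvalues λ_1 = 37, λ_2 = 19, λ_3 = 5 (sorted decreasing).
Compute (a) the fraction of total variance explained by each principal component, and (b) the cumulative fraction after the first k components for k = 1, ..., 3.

Step 1 — total variance = trace(Sigma) = Σ λ_i = 37 + 19 + 5 = 61.

Step 2 — fraction explained by component i = λ_i / Σ λ:
  PC1: 37/61 = 0.6066
  PC2: 19/61 = 0.3115
  PC3: 5/61 = 0.082

Step 3 — cumulative fraction after k components = (λ_1 + ... + λ_k) / Σ λ:
  k = 1: 37/61 = 0.6066
  k = 2: (37 + 19)/61 = 56/61 = 0.918
  k = 3: (37 + 19 + 5)/61 = 61/61 = 1

Summary (fraction, with percent):

explained: PC1 0.6066 (60.66%), PC2 0.3115 (31.15%), PC3 0.082 (8.2%);  cumulative: 0.6066, 0.918, 1


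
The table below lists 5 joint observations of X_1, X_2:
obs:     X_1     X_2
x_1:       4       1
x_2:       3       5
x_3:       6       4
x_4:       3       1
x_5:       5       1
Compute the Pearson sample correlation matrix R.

Step 1 — column means:
  mean(X_1) = (4 + 3 + 6 + 3 + 5) / 5 = 21/5 = 4.2
  mean(X_2) = (1 + 5 + 4 + 1 + 1) / 5 = 12/5 = 2.4

Step 2 — sample variances and covariances s[i,j] = (1/(n-1)) · Σ_k (x_{k,i} - mean_i) · (x_{k,j} - mean_j), with n-1 = 4:
  s[X_1,X_1] = ((-0.2)·(-0.2) + (-1.2)·(-1.2) + (1.8)·(1.8) + (-1.2)·(-1.2) + (0.8)·(0.8)) / 4 = 6.8/4 = 1.7
  s[X_1,X_2] = ((-0.2)·(-1.4) + (-1.2)·(2.6) + (1.8)·(1.6) + (-1.2)·(-1.4) + (0.8)·(-1.4)) / 4 = 0.6/4 = 0.15
  s[X_2,X_2] = ((-1.4)·(-1.4) + (2.6)·(2.6) + (1.6)·(1.6) + (-1.4)·(-1.4) + (-1.4)·(-1.4)) / 4 = 15.2/4 = 3.8
  Sample standard deviations s_i = √(s[i,i]):
  s(X_1) = √(1.7) = 1.3038
  s(X_2) = √(3.8) = 1.9494

Step 3 — r_{ij} = s_{ij} / (s_i · s_j):
  r[X_1,X_1] = 1 (diagonal).
  r[X_1,X_2] = 0.15 / (1.3038 · 1.9494) = 0.15 / 2.5417 = 0.059
  r[X_2,X_2] = 1 (diagonal).

R is symmetric with unit diagonal. Assembling:

R = [[1, 0.059],
 [0.059, 1]]


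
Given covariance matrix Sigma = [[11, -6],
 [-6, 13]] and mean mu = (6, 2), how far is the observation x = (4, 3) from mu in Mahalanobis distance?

Step 1 — centre the observation: (x - mu) = (-2, 1).

Step 2 — invert Sigma. det(Sigma) = 11·13 - (-6)² = 107.
  Sigma^{-1} = (1/det) · [[d, -b], [-b, a]] = [[0.1215, 0.0561],
 [0.0561, 0.1028]].

Step 3 — form the quadratic (x - mu)^T · Sigma^{-1} · (x - mu):
  Sigma^{-1} · (x - mu) = (-0.1869, -0.0093).
  (x - mu)^T · [Sigma^{-1} · (x - mu)] = (-2)·(-0.1869) + (1)·(-0.0093) = 0.3645.

Step 4 — take square root: d = √(0.3645) ≈ 0.6037.

d(x, mu) = √(0.3645) ≈ 0.6037


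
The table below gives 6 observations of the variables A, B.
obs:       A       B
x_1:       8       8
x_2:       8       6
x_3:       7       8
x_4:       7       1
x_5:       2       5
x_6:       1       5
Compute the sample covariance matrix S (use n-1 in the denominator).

Step 1 — column means:
  mean(A) = (8 + 8 + 7 + 7 + 2 + 1) / 6 = 33/6 = 5.5
  mean(B) = (8 + 6 + 8 + 1 + 5 + 5) / 6 = 33/6 = 5.5

Step 2 — sample covariance S[i,j] = (1/(n-1)) · Σ_k (x_{k,i} - mean_i) · (x_{k,j} - mean_j), with n-1 = 5.
  S[A,A] = ((2.5)·(2.5) + (2.5)·(2.5) + (1.5)·(1.5) + (1.5)·(1.5) + (-3.5)·(-3.5) + (-4.5)·(-4.5)) / 5 = 49.5/5 = 9.9
  S[A,B] = ((2.5)·(2.5) + (2.5)·(0.5) + (1.5)·(2.5) + (1.5)·(-4.5) + (-3.5)·(-0.5) + (-4.5)·(-0.5)) / 5 = 8.5/5 = 1.7
  S[B,B] = ((2.5)·(2.5) + (0.5)·(0.5) + (2.5)·(2.5) + (-4.5)·(-4.5) + (-0.5)·(-0.5) + (-0.5)·(-0.5)) / 5 = 33.5/5 = 6.7

S is symmetric (S[j,i] = S[i,j]). Assembling:

S = [[9.9, 1.7],
 [1.7, 6.7]]


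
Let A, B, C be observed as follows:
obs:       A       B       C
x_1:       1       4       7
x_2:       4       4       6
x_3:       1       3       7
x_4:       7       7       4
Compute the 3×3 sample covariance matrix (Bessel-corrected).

Step 1 — column means:
  mean(A) = (1 + 4 + 1 + 7) / 4 = 13/4 = 3.25
  mean(B) = (4 + 4 + 3 + 7) / 4 = 18/4 = 4.5
  mean(C) = (7 + 6 + 7 + 4) / 4 = 24/4 = 6

Step 2 — sample covariance S[i,j] = (1/(n-1)) · Σ_k (x_{k,i} - mean_i) · (x_{k,j} - mean_j), with n-1 = 3.
  S[A,A] = ((-2.25)·(-2.25) + (0.75)·(0.75) + (-2.25)·(-2.25) + (3.75)·(3.75)) / 3 = 24.75/3 = 8.25
  S[A,B] = ((-2.25)·(-0.5) + (0.75)·(-0.5) + (-2.25)·(-1.5) + (3.75)·(2.5)) / 3 = 13.5/3 = 4.5
  S[A,C] = ((-2.25)·(1) + (0.75)·(0) + (-2.25)·(1) + (3.75)·(-2)) / 3 = -12/3 = -4
  S[B,B] = ((-0.5)·(-0.5) + (-0.5)·(-0.5) + (-1.5)·(-1.5) + (2.5)·(2.5)) / 3 = 9/3 = 3
  S[B,C] = ((-0.5)·(1) + (-0.5)·(0) + (-1.5)·(1) + (2.5)·(-2)) / 3 = -7/3 = -2.3333
  S[C,C] = ((1)·(1) + (0)·(0) + (1)·(1) + (-2)·(-2)) / 3 = 6/3 = 2

S is symmetric (S[j,i] = S[i,j]). Assembling:

S = [[8.25, 4.5, -4],
 [4.5, 3, -2.3333],
 [-4, -2.3333, 2]]


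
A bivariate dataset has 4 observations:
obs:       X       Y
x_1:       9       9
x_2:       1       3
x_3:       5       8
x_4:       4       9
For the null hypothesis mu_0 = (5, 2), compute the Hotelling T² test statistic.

Step 1 — sample mean vector:
  mean(X) = (9 + 1 + 5 + 4) / 4 = 19/4 = 4.75
  mean(Y) = (9 + 3 + 8 + 9) / 4 = 29/4 = 7.25
  x̄ = (4.75, 7.25),  deviation x̄ - mu_0 = (4.75, 7.25) - (5, 2) = (-0.25, 5.25).

Step 2 — sample covariance matrix, S[i,j] = (1/(n-1)) · Σ_k (x_{k,i} - mean_i) · (x_{k,j} - mean_j), divisor n-1 = 3:
  S[X,X] = ((4.25)·(4.25) + (-3.75)·(-3.75) + (0.25)·(0.25) + (-0.75)·(-0.75)) / 3 = 32.75/3 = 10.9167
  S[X,Y] = ((4.25)·(1.75) + (-3.75)·(-4.25) + (0.25)·(0.75) + (-0.75)·(1.75)) / 3 = 22.25/3 = 7.4167
  S[Y,Y] = ((1.75)·(1.75) + (-4.25)·(-4.25) + (0.75)·(0.75) + (1.75)·(1.75)) / 3 = 24.75/3 = 8.25
  S = [[10.9167, 7.4167],
 [7.4167, 8.25]].

Step 3 — invert S. det(S) = 10.9167·8.25 - (7.4167)² = 35.0556.
  S^{-1} = (1/det) · [[d, -b], [-b, a]] = [[0.2353, -0.2116],
 [-0.2116, 0.3114]].

Step 4 — quadratic form (x̄ - mu_0)^T · S^{-1} · (x̄ - mu_0):
  S^{-1} · (x̄ - mu_0) = (-1.1696, 1.6878),
  (x̄ - mu_0)^T · [...] = (-0.25)·(-1.1696) + (5.25)·(1.6878) = 9.1533.

Step 5 — scale by n: T² = 4 · 9.1533 = 36.6133.

T² ≈ 36.6133


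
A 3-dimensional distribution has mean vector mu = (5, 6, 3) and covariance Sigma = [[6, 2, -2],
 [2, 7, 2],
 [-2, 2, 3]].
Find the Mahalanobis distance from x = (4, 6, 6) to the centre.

Step 1 — centre the observation: (x - mu) = (-1, 0, 3).

Step 2 — invert Sigma (cofactor / det for 3×3, or solve directly):
  Sigma^{-1} = [[0.3696, -0.2174, 0.3913],
 [-0.2174, 0.3043, -0.3478],
 [0.3913, -0.3478, 0.8261]].

Step 3 — form the quadratic (x - mu)^T · Sigma^{-1} · (x - mu):
  Sigma^{-1} · (x - mu) = (0.8043, -0.8261, 2.087).
  (x - mu)^T · [Sigma^{-1} · (x - mu)] = (-1)·(0.8043) + (0)·(-0.8261) + (3)·(2.087) = 5.4565.

Step 4 — take square root: d = √(5.4565) ≈ 2.3359.

d(x, mu) = √(5.4565) ≈ 2.3359


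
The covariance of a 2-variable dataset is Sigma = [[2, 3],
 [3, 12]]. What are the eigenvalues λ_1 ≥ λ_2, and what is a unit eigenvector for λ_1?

Step 1 — characteristic polynomial of 2×2 Sigma:
  det(Sigma - λI) = λ² - trace · λ + det = 0.
  trace = 2 + 12 = 14, det = 2·12 - (3)² = 15.
Step 2 — discriminant:
  Δ = trace² - 4·det = 196 - 60 = 136.
Step 3 — eigenvalues:
  λ = (trace ± √Δ)/2 = (14 ± 11.6619)/2,
  λ_1 = 12.831,  λ_2 = 1.169.

Step 4 — unit eigenvector for λ_1: solve (Sigma - λ_1 I)v = 0. First row:
  (2 - 12.831)·v_x + (3)·v_y = 0, i.e. (-10.831)·v_x + (3)·v_y = 0,
  so v ∝ (b, λ_1 - a) = (3, 10.831) = u.
  ||u|| = √((3)² + (10.831)²) = √(126.3095) ≈ 11.2388,
  v_1 = u/||u|| ≈ (0.2669, 0.9637) (||v_1|| = 1).

λ_1 = 12.831,  λ_2 = 1.169;  v_1 ≈ (0.2669, 0.9637)


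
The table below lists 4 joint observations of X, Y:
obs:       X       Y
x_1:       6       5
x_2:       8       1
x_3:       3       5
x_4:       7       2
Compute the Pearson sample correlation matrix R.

Step 1 — column means:
  mean(X) = (6 + 8 + 3 + 7) / 4 = 24/4 = 6
  mean(Y) = (5 + 1 + 5 + 2) / 4 = 13/4 = 3.25

Step 2 — sample variances and covariances s[i,j] = (1/(n-1)) · Σ_k (x_{k,i} - mean_i) · (x_{k,j} - mean_j), with n-1 = 3:
  s[X,X] = ((0)·(0) + (2)·(2) + (-3)·(-3) + (1)·(1)) / 3 = 14/3 = 4.6667
  s[X,Y] = ((0)·(1.75) + (2)·(-2.25) + (-3)·(1.75) + (1)·(-1.25)) / 3 = -11/3 = -3.6667
  s[Y,Y] = ((1.75)·(1.75) + (-2.25)·(-2.25) + (1.75)·(1.75) + (-1.25)·(-1.25)) / 3 = 12.75/3 = 4.25
  Sample standard deviations s_i = √(s[i,i]):
  s(X) = √(4.6667) = 2.1602
  s(Y) = √(4.25) = 2.0616

Step 3 — r_{ij} = s_{ij} / (s_i · s_j):
  r[X,X] = 1 (diagonal).
  r[X,Y] = -3.6667 / (2.1602 · 2.0616) = -3.6667 / 4.4535 = -0.8233
  r[Y,Y] = 1 (diagonal).

R is symmetric with unit diagonal. Assembling:

R = [[1, -0.8233],
 [-0.8233, 1]]


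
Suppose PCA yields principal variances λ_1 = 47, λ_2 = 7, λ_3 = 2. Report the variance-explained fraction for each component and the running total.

Step 1 — total variance = trace(Sigma) = Σ λ_i = 47 + 7 + 2 = 56.

Step 2 — fraction explained by component i = λ_i / Σ λ:
  PC1: 47/56 = 0.8393
  PC2: 7/56 = 0.125
  PC3: 2/56 = 0.0357

Step 3 — cumulative fraction after k components = (λ_1 + ... + λ_k) / Σ λ:
  k = 1: 47/56 = 0.8393
  k = 2: (47 + 7)/56 = 54/56 = 0.9643
  k = 3: (47 + 7 + 2)/56 = 56/56 = 1

Summary (fraction, with percent):

explained: PC1 0.8393 (83.93%), PC2 0.125 (12.5%), PC3 0.0357 (3.57%);  cumulative: 0.8393, 0.9643, 1


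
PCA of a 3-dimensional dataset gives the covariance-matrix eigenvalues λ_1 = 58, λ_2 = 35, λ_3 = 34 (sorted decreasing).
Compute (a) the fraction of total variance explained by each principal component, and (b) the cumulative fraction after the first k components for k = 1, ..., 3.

Step 1 — total variance = trace(Sigma) = Σ λ_i = 58 + 35 + 34 = 127.

Step 2 — fraction explained by component i = λ_i / Σ λ:
  PC1: 58/127 = 0.4567
  PC2: 35/127 = 0.2756
  PC3: 34/127 = 0.2677

Step 3 — cumulative fraction after k components = (λ_1 + ... + λ_k) / Σ λ:
  k = 1: 58/127 = 0.4567
  k = 2: (58 + 35)/127 = 93/127 = 0.7323
  k = 3: (58 + 35 + 34)/127 = 127/127 = 1

Summary (fraction, with percent):

explained: PC1 0.4567 (45.67%), PC2 0.2756 (27.56%), PC3 0.2677 (26.77%);  cumulative: 0.4567, 0.7323, 1


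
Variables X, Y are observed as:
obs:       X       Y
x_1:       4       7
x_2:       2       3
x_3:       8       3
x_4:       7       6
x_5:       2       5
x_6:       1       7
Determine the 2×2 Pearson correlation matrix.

Step 1 — column means:
  mean(X) = (4 + 2 + 8 + 7 + 2 + 1) / 6 = 24/6 = 4
  mean(Y) = (7 + 3 + 3 + 6 + 5 + 7) / 6 = 31/6 = 5.1667

Step 2 — sample variances and covariances s[i,j] = (1/(n-1)) · Σ_k (x_{k,i} - mean_i) · (x_{k,j} - mean_j), with n-1 = 5:
  s[X,X] = ((0)·(0) + (-2)·(-2) + (4)·(4) + (3)·(3) + (-2)·(-2) + (-3)·(-3)) / 5 = 42/5 = 8.4
  s[X,Y] = ((0)·(1.8333) + (-2)·(-2.1667) + (4)·(-2.1667) + (3)·(0.8333) + (-2)·(-0.1667) + (-3)·(1.8333)) / 5 = -7/5 = -1.4
  s[Y,Y] = ((1.8333)·(1.8333) + (-2.1667)·(-2.1667) + (-2.1667)·(-2.1667) + (0.8333)·(0.8333) + (-0.1667)·(-0.1667) + (1.8333)·(1.8333)) / 5 = 16.8333/5 = 3.3667
  Sample standard deviations s_i = √(s[i,i]):
  s(X) = √(8.4) = 2.8983
  s(Y) = √(3.3667) = 1.8348

Step 3 — r_{ij} = s_{ij} / (s_i · s_j):
  r[X,X] = 1 (diagonal).
  r[X,Y] = -1.4 / (2.8983 · 1.8348) = -1.4 / 5.3179 = -0.2633
  r[Y,Y] = 1 (diagonal).

R is symmetric with unit diagonal. Assembling:

R = [[1, -0.2633],
 [-0.2633, 1]]


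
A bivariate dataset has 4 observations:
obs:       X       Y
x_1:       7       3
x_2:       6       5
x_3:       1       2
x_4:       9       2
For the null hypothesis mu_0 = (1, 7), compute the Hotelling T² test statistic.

Step 1 — sample mean vector:
  mean(X) = (7 + 6 + 1 + 9) / 4 = 23/4 = 5.75
  mean(Y) = (3 + 5 + 2 + 2) / 4 = 12/4 = 3
  x̄ = (5.75, 3),  deviation x̄ - mu_0 = (5.75, 3) - (1, 7) = (4.75, -4).

Step 2 — sample covariance matrix, S[i,j] = (1/(n-1)) · Σ_k (x_{k,i} - mean_i) · (x_{k,j} - mean_j), divisor n-1 = 3:
  S[X,X] = ((1.25)·(1.25) + (0.25)·(0.25) + (-4.75)·(-4.75) + (3.25)·(3.25)) / 3 = 34.75/3 = 11.5833
  S[X,Y] = ((1.25)·(0) + (0.25)·(2) + (-4.75)·(-1) + (3.25)·(-1)) / 3 = 2/3 = 0.6667
  S[Y,Y] = ((0)·(0) + (2)·(2) + (-1)·(-1) + (-1)·(-1)) / 3 = 6/3 = 2
  S = [[11.5833, 0.6667],
 [0.6667, 2]].

Step 3 — invert S. det(S) = 11.5833·2 - (0.6667)² = 22.7222.
  S^{-1} = (1/det) · [[d, -b], [-b, a]] = [[0.088, -0.0293],
 [-0.0293, 0.5098]].

Step 4 — quadratic form (x̄ - mu_0)^T · S^{-1} · (x̄ - mu_0):
  S^{-1} · (x̄ - mu_0) = (0.5355, -2.1785),
  (x̄ - mu_0)^T · [...] = (4.75)·(0.5355) + (-4)·(-2.1785) = 11.2573.

Step 5 — scale by n: T² = 4 · 11.2573 = 45.0293.

T² ≈ 45.0293


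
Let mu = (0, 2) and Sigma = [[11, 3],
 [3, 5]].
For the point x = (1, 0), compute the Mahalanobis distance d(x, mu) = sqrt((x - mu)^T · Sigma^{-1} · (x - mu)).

Step 1 — centre the observation: (x - mu) = (1, -2).

Step 2 — invert Sigma. det(Sigma) = 11·5 - (3)² = 46.
  Sigma^{-1} = (1/det) · [[d, -b], [-b, a]] = [[0.1087, -0.0652],
 [-0.0652, 0.2391]].

Step 3 — form the quadratic (x - mu)^T · Sigma^{-1} · (x - mu):
  Sigma^{-1} · (x - mu) = (0.2391, -0.5435).
  (x - mu)^T · [Sigma^{-1} · (x - mu)] = (1)·(0.2391) + (-2)·(-0.5435) = 1.3261.

Step 4 — take square root: d = √(1.3261) ≈ 1.1516.

d(x, mu) = √(1.3261) ≈ 1.1516


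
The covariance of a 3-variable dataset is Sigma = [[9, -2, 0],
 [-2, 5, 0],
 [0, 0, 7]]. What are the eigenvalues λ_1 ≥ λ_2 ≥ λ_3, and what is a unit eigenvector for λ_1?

Step 1 — characteristic polynomial p(λ) = det(λI - Sigma) = λ³ - tr·λ² + c_1·λ - det, where tr = trace, c_1 = sum of the principal 2×2 minors, det = det(Sigma):
  tr = 9 + 5 + 7 = 21,
  c_1 = (9·5 - (-2)²) + (9·7 - (0)²) + (5·7 - (0)²) = 41 + 63 + 35 = 139,
  det = 9·(5·7 - (0)²) - (-2)·((-2)·7 - (0)·(0)) + (0)·((-2)·(0) - 5·(0)) = 9·(35) - (-2)·(-14) + (0)·(0) = 287.
  So p(λ) = λ³ - 21λ² + 139λ - 287.
Step 2 — look for an integer root (rational root theorem: any rational root is an integer divisor of 287). Testing λ = 7:
  p(7) = 343 - 1029 + 973 - 287 = 0  ✓
  Dividing out (λ - 7): p(λ) = (λ - 7)(λ² - 14λ + 41).
Step 3 — remaining eigenvalues from the quadratic λ² - 14λ + 41 = 0:
  Δ = 14² - 4·41 = 196 - 164 = 32,  λ = (14 ± √32)/2 = (14 ± 5.6569)/2 ≈ 9.8284 or 4.1716.
  Sorted: λ_1 = 9.8284,  λ_2 = 7,  λ_3 = 4.1716  (check: sum = 21 = tr ✓).

Step 4 — unit eigenvector for λ_1 ≈ 9.8284: v spans the null space of (Sigma - λ_1 I), whose rows are
  r_1 = (-0.8284, -2, 0),  r_2 = (-2, -4.8284, 0),  r_3 = (0, 0, -2.8284).
  v is orthogonal to every row, so take v ∝ r_1 × r_3 = ((-2)·(-2.8284) - (0)·(0), (0)·(0) - (-0.8284)·(-2.8284), (-0.8284)·(0) - (-2)·(0)) ≈ (5.6569, -2.3431, 0).
  Let u = (5.6569, -2.3431, 0).
  ||u|| = √((5.6569)² + (-2.3431)² + (0)²) = √(37.4903) ≈ 6.1229,  v_1 = u/||u|| ≈ (0.9239, -0.3827, 0) (||v_1|| = 1).

λ_1 = 9.8284,  λ_2 = 7,  λ_3 = 4.1716;  v_1 ≈ (0.9239, -0.3827, 0)


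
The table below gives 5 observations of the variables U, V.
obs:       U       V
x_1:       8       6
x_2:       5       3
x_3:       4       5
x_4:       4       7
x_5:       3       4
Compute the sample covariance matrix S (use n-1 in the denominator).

Step 1 — column means:
  mean(U) = (8 + 5 + 4 + 4 + 3) / 5 = 24/5 = 4.8
  mean(V) = (6 + 3 + 5 + 7 + 4) / 5 = 25/5 = 5

Step 2 — sample covariance S[i,j] = (1/(n-1)) · Σ_k (x_{k,i} - mean_i) · (x_{k,j} - mean_j), with n-1 = 4.
  S[U,U] = ((3.2)·(3.2) + (0.2)·(0.2) + (-0.8)·(-0.8) + (-0.8)·(-0.8) + (-1.8)·(-1.8)) / 4 = 14.8/4 = 3.7
  S[U,V] = ((3.2)·(1) + (0.2)·(-2) + (-0.8)·(0) + (-0.8)·(2) + (-1.8)·(-1)) / 4 = 3/4 = 0.75
  S[V,V] = ((1)·(1) + (-2)·(-2) + (0)·(0) + (2)·(2) + (-1)·(-1)) / 4 = 10/4 = 2.5

S is symmetric (S[j,i] = S[i,j]). Assembling:

S = [[3.7, 0.75],
 [0.75, 2.5]]


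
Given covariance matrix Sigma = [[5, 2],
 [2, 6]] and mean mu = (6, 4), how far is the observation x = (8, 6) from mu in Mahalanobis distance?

Step 1 — centre the observation: (x - mu) = (2, 2).

Step 2 — invert Sigma. det(Sigma) = 5·6 - (2)² = 26.
  Sigma^{-1} = (1/det) · [[d, -b], [-b, a]] = [[0.2308, -0.0769],
 [-0.0769, 0.1923]].

Step 3 — form the quadratic (x - mu)^T · Sigma^{-1} · (x - mu):
  Sigma^{-1} · (x - mu) = (0.3077, 0.2308).
  (x - mu)^T · [Sigma^{-1} · (x - mu)] = (2)·(0.3077) + (2)·(0.2308) = 1.0769.

Step 4 — take square root: d = √(1.0769) ≈ 1.0377.

d(x, mu) = √(1.0769) ≈ 1.0377


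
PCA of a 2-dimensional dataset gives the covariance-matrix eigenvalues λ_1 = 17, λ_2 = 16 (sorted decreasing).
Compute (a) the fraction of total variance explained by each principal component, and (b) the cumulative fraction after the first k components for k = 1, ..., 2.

Step 1 — total variance = trace(Sigma) = Σ λ_i = 17 + 16 = 33.

Step 2 — fraction explained by component i = λ_i / Σ λ:
  PC1: 17/33 = 0.5152
  PC2: 16/33 = 0.4848

Step 3 — cumulative fraction after k components = (λ_1 + ... + λ_k) / Σ λ:
  k = 1: 17/33 = 0.5152
  k = 2: (17 + 16)/33 = 33/33 = 1

Summary (fraction, with percent):

explained: PC1 0.5152 (51.52%), PC2 0.4848 (48.48%);  cumulative: 0.5152, 1


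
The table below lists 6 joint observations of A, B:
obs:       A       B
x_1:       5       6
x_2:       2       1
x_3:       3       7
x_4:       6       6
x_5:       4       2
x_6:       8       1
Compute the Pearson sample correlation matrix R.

Step 1 — column means:
  mean(A) = (5 + 2 + 3 + 6 + 4 + 8) / 6 = 28/6 = 4.6667
  mean(B) = (6 + 1 + 7 + 6 + 2 + 1) / 6 = 23/6 = 3.8333

Step 2 — sample variances and covariances s[i,j] = (1/(n-1)) · Σ_k (x_{k,i} - mean_i) · (x_{k,j} - mean_j), with n-1 = 5:
  s[A,A] = ((0.3333)·(0.3333) + (-2.6667)·(-2.6667) + (-1.6667)·(-1.6667) + (1.3333)·(1.3333) + (-0.6667)·(-0.6667) + (3.3333)·(3.3333)) / 5 = 23.3333/5 = 4.6667
  s[A,B] = ((0.3333)·(2.1667) + (-2.6667)·(-2.8333) + (-1.6667)·(3.1667) + (1.3333)·(2.1667) + (-0.6667)·(-1.8333) + (3.3333)·(-2.8333)) / 5 = -2.3333/5 = -0.4667
  s[B,B] = ((2.1667)·(2.1667) + (-2.8333)·(-2.8333) + (3.1667)·(3.1667) + (2.1667)·(2.1667) + (-1.8333)·(-1.8333) + (-2.8333)·(-2.8333)) / 5 = 38.8333/5 = 7.7667
  Sample standard deviations s_i = √(s[i,i]):
  s(A) = √(4.6667) = 2.1602
  s(B) = √(7.7667) = 2.7869

Step 3 — r_{ij} = s_{ij} / (s_i · s_j):
  r[A,A] = 1 (diagonal).
  r[A,B] = -0.4667 / (2.1602 · 2.7869) = -0.4667 / 6.0203 = -0.0775
  r[B,B] = 1 (diagonal).

R is symmetric with unit diagonal. Assembling:

R = [[1, -0.0775],
 [-0.0775, 1]]
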